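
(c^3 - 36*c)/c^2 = c - 36/c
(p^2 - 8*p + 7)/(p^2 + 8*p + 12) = (p^2 - 8*p + 7)/(p^2 + 8*p + 12)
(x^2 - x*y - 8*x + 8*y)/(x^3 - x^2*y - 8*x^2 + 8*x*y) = 1/x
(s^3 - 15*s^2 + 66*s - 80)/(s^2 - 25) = (s^2 - 10*s + 16)/(s + 5)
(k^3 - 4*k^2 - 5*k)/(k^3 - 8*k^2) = (k^2 - 4*k - 5)/(k*(k - 8))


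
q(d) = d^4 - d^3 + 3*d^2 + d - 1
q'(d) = 4*d^3 - 3*d^2 + 6*d + 1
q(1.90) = 17.90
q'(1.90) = 29.01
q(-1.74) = 20.78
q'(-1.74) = -39.59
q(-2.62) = 82.08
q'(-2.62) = -107.25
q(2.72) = 58.53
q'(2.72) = 75.62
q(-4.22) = 440.50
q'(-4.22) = -378.35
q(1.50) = 8.94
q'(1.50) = 16.75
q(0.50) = 0.19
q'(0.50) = 3.75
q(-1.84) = 25.01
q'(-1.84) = -45.11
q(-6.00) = 1613.00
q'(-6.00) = -1007.00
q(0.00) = -1.00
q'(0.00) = 1.00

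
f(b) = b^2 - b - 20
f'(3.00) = 5.00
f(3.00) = -14.00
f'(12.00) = 23.00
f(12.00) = 112.00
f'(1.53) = 2.06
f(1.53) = -19.19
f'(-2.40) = -5.80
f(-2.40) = -11.84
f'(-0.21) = -1.42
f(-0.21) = -19.75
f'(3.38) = 5.76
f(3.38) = -11.96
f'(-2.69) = -6.38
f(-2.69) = -10.07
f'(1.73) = 2.46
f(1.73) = -18.74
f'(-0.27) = -1.54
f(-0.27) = -19.66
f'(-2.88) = -6.76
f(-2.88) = -8.83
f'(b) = 2*b - 1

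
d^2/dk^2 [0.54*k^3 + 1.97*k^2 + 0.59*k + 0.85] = 3.24*k + 3.94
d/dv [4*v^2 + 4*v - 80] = 8*v + 4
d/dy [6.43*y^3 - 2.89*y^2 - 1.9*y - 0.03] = 19.29*y^2 - 5.78*y - 1.9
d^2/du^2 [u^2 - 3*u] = 2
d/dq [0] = 0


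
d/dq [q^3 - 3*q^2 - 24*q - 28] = 3*q^2 - 6*q - 24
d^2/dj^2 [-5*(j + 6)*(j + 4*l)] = -10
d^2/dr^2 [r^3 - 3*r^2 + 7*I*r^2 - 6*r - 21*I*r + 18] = 6*r - 6 + 14*I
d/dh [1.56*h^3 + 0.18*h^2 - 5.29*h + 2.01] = 4.68*h^2 + 0.36*h - 5.29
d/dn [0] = 0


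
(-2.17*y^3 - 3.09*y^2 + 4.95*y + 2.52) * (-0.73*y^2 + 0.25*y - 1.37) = 1.5841*y^5 + 1.7132*y^4 - 1.4131*y^3 + 3.6312*y^2 - 6.1515*y - 3.4524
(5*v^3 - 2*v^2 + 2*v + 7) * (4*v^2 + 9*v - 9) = 20*v^5 + 37*v^4 - 55*v^3 + 64*v^2 + 45*v - 63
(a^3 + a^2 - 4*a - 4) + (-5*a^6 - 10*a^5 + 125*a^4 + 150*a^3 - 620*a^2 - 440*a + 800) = -5*a^6 - 10*a^5 + 125*a^4 + 151*a^3 - 619*a^2 - 444*a + 796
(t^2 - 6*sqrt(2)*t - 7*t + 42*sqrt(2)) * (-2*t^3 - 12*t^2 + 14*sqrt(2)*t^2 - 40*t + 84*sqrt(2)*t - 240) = -2*t^5 + 2*t^4 + 26*sqrt(2)*t^4 - 124*t^3 - 26*sqrt(2)*t^3 - 852*sqrt(2)*t^2 + 208*t^2 - 240*sqrt(2)*t + 8736*t - 10080*sqrt(2)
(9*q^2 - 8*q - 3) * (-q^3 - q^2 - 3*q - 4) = -9*q^5 - q^4 - 16*q^3 - 9*q^2 + 41*q + 12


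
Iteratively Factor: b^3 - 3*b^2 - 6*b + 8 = (b + 2)*(b^2 - 5*b + 4) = (b - 1)*(b + 2)*(b - 4)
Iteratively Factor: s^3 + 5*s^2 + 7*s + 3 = (s + 1)*(s^2 + 4*s + 3) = (s + 1)*(s + 3)*(s + 1)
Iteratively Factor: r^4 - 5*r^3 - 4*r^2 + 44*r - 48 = (r - 4)*(r^3 - r^2 - 8*r + 12) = (r - 4)*(r + 3)*(r^2 - 4*r + 4) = (r - 4)*(r - 2)*(r + 3)*(r - 2)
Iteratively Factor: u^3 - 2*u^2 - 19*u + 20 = (u - 5)*(u^2 + 3*u - 4) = (u - 5)*(u + 4)*(u - 1)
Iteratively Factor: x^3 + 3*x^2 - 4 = (x + 2)*(x^2 + x - 2) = (x - 1)*(x + 2)*(x + 2)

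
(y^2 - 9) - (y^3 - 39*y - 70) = -y^3 + y^2 + 39*y + 61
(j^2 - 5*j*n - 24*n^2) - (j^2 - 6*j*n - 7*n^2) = j*n - 17*n^2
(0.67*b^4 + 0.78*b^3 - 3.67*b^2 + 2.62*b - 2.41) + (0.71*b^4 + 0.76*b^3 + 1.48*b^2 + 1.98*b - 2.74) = 1.38*b^4 + 1.54*b^3 - 2.19*b^2 + 4.6*b - 5.15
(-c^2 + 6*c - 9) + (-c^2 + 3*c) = -2*c^2 + 9*c - 9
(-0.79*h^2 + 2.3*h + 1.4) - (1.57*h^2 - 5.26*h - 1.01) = -2.36*h^2 + 7.56*h + 2.41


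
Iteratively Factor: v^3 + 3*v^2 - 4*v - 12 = (v + 3)*(v^2 - 4) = (v + 2)*(v + 3)*(v - 2)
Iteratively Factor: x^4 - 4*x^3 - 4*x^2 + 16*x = (x)*(x^3 - 4*x^2 - 4*x + 16) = x*(x + 2)*(x^2 - 6*x + 8) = x*(x - 2)*(x + 2)*(x - 4)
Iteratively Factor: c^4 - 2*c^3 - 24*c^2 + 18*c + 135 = (c + 3)*(c^3 - 5*c^2 - 9*c + 45) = (c - 3)*(c + 3)*(c^2 - 2*c - 15) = (c - 3)*(c + 3)^2*(c - 5)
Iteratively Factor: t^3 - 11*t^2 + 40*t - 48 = (t - 4)*(t^2 - 7*t + 12) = (t - 4)*(t - 3)*(t - 4)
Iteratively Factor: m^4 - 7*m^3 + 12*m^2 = (m - 4)*(m^3 - 3*m^2) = (m - 4)*(m - 3)*(m^2) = m*(m - 4)*(m - 3)*(m)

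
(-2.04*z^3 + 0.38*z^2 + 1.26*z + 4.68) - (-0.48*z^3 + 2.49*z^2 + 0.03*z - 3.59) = -1.56*z^3 - 2.11*z^2 + 1.23*z + 8.27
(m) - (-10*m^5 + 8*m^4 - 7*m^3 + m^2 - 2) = 10*m^5 - 8*m^4 + 7*m^3 - m^2 + m + 2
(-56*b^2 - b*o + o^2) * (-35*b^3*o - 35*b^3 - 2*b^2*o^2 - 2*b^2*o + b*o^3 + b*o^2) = 1960*b^5*o + 1960*b^5 + 147*b^4*o^2 + 147*b^4*o - 89*b^3*o^3 - 89*b^3*o^2 - 3*b^2*o^4 - 3*b^2*o^3 + b*o^5 + b*o^4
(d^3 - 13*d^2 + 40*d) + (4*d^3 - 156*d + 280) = 5*d^3 - 13*d^2 - 116*d + 280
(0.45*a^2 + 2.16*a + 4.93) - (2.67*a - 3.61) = 0.45*a^2 - 0.51*a + 8.54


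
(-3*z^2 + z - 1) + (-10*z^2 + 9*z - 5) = -13*z^2 + 10*z - 6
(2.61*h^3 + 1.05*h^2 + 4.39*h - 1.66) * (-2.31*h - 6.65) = -6.0291*h^4 - 19.782*h^3 - 17.1234*h^2 - 25.3589*h + 11.039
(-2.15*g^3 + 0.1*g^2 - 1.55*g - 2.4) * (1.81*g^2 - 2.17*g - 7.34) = -3.8915*g^5 + 4.8465*g^4 + 12.7585*g^3 - 1.7145*g^2 + 16.585*g + 17.616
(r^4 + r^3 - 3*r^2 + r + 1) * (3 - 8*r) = -8*r^5 - 5*r^4 + 27*r^3 - 17*r^2 - 5*r + 3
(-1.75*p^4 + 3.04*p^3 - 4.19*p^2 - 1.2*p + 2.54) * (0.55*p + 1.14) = -0.9625*p^5 - 0.323*p^4 + 1.1611*p^3 - 5.4366*p^2 + 0.0290000000000004*p + 2.8956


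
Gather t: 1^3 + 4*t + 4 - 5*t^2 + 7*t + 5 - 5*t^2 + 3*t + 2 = -10*t^2 + 14*t + 12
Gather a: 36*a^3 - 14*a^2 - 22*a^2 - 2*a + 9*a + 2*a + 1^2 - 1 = 36*a^3 - 36*a^2 + 9*a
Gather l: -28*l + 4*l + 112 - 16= 96 - 24*l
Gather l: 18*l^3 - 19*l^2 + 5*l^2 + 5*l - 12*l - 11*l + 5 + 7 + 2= 18*l^3 - 14*l^2 - 18*l + 14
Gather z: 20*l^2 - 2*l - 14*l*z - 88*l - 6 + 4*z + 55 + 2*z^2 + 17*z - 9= 20*l^2 - 90*l + 2*z^2 + z*(21 - 14*l) + 40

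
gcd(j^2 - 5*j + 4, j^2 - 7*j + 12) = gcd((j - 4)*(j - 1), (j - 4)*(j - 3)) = j - 4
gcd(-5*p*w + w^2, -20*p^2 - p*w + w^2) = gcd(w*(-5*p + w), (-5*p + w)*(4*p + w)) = 5*p - w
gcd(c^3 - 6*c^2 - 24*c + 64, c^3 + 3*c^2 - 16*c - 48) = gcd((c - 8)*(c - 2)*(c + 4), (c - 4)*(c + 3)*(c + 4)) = c + 4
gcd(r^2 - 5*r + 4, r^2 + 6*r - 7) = r - 1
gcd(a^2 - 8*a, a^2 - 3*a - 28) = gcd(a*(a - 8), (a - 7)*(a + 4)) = 1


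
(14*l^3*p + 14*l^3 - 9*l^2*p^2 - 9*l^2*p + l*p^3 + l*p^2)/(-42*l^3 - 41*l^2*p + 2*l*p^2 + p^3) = l*(-14*l^2*p - 14*l^2 + 9*l*p^2 + 9*l*p - p^3 - p^2)/(42*l^3 + 41*l^2*p - 2*l*p^2 - p^3)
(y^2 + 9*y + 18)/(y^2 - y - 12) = (y + 6)/(y - 4)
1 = 1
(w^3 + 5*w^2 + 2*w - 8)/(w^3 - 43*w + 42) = (w^2 + 6*w + 8)/(w^2 + w - 42)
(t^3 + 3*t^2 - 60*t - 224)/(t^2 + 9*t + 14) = (t^2 - 4*t - 32)/(t + 2)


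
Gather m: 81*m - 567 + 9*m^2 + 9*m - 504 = 9*m^2 + 90*m - 1071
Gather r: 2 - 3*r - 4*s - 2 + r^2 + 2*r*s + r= r^2 + r*(2*s - 2) - 4*s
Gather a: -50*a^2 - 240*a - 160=-50*a^2 - 240*a - 160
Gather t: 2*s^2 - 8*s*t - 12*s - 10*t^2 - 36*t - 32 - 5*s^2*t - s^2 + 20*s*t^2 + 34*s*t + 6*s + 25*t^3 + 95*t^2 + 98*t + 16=s^2 - 6*s + 25*t^3 + t^2*(20*s + 85) + t*(-5*s^2 + 26*s + 62) - 16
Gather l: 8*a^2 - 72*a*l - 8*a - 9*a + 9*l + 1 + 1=8*a^2 - 17*a + l*(9 - 72*a) + 2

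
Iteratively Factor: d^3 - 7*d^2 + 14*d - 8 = (d - 2)*(d^2 - 5*d + 4) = (d - 2)*(d - 1)*(d - 4)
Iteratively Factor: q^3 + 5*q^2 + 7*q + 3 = (q + 1)*(q^2 + 4*q + 3) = (q + 1)*(q + 3)*(q + 1)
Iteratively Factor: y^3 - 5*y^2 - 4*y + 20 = (y - 2)*(y^2 - 3*y - 10) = (y - 5)*(y - 2)*(y + 2)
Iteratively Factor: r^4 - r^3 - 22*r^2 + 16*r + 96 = (r - 3)*(r^3 + 2*r^2 - 16*r - 32) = (r - 4)*(r - 3)*(r^2 + 6*r + 8) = (r - 4)*(r - 3)*(r + 2)*(r + 4)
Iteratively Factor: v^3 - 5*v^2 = (v - 5)*(v^2) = v*(v - 5)*(v)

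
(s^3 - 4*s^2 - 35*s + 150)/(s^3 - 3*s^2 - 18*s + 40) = (s^2 + s - 30)/(s^2 + 2*s - 8)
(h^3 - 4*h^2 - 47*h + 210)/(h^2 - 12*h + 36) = (h^2 + 2*h - 35)/(h - 6)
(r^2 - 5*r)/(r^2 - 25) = r/(r + 5)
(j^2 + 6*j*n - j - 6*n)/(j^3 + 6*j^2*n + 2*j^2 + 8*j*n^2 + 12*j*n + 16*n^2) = (j^2 + 6*j*n - j - 6*n)/(j^3 + 6*j^2*n + 2*j^2 + 8*j*n^2 + 12*j*n + 16*n^2)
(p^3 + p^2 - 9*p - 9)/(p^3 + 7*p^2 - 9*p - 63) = (p + 1)/(p + 7)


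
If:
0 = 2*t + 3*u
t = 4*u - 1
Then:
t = -3/11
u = 2/11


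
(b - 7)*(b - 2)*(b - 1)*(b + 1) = b^4 - 9*b^3 + 13*b^2 + 9*b - 14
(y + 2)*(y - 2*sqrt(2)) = y^2 - 2*sqrt(2)*y + 2*y - 4*sqrt(2)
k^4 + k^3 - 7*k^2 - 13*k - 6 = (k - 3)*(k + 1)^2*(k + 2)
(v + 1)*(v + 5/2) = v^2 + 7*v/2 + 5/2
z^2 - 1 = (z - 1)*(z + 1)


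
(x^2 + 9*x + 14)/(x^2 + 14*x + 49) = (x + 2)/(x + 7)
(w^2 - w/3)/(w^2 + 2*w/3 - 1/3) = w/(w + 1)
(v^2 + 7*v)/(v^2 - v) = (v + 7)/(v - 1)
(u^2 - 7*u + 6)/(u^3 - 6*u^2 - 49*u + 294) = (u - 1)/(u^2 - 49)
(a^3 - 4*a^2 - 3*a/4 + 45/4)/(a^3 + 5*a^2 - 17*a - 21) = (a^2 - a - 15/4)/(a^2 + 8*a + 7)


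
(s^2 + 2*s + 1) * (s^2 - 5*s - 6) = s^4 - 3*s^3 - 15*s^2 - 17*s - 6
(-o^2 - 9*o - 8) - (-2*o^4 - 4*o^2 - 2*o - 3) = 2*o^4 + 3*o^2 - 7*o - 5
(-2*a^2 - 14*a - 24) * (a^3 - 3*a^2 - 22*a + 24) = -2*a^5 - 8*a^4 + 62*a^3 + 332*a^2 + 192*a - 576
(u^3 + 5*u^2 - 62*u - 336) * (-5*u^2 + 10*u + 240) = -5*u^5 - 15*u^4 + 600*u^3 + 2260*u^2 - 18240*u - 80640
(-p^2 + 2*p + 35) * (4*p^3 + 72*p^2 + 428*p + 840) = -4*p^5 - 64*p^4 - 144*p^3 + 2536*p^2 + 16660*p + 29400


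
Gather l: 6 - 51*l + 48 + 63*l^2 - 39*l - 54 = 63*l^2 - 90*l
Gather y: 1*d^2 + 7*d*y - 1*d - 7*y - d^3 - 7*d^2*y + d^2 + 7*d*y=-d^3 + 2*d^2 - d + y*(-7*d^2 + 14*d - 7)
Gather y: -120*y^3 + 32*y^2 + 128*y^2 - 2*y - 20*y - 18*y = -120*y^3 + 160*y^2 - 40*y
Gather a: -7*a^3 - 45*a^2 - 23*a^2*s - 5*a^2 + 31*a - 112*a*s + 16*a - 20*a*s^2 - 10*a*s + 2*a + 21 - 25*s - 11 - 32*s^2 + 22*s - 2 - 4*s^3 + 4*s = -7*a^3 + a^2*(-23*s - 50) + a*(-20*s^2 - 122*s + 49) - 4*s^3 - 32*s^2 + s + 8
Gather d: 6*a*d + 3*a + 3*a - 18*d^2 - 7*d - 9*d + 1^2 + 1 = 6*a - 18*d^2 + d*(6*a - 16) + 2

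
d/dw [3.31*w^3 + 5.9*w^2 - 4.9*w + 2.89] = 9.93*w^2 + 11.8*w - 4.9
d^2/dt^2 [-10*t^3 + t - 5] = -60*t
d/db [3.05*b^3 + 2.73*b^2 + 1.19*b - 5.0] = 9.15*b^2 + 5.46*b + 1.19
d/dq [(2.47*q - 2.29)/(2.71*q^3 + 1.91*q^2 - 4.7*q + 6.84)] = (-13.3874*q^3 + 13.9*q^2 + 8.7478*q + 6.1318)/(7.3441*q^6 + 10.3522*q^5 - 21.8259*q^4 + 19.1188*q^3 + 48.2188*q^2 - 64.296*q + 46.7856)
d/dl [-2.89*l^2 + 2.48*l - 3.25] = 2.48 - 5.78*l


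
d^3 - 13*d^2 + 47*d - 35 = (d - 7)*(d - 5)*(d - 1)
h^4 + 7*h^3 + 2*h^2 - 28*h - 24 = (h - 2)*(h + 1)*(h + 2)*(h + 6)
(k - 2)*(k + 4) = k^2 + 2*k - 8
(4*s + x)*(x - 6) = 4*s*x - 24*s + x^2 - 6*x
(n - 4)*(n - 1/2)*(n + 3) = n^3 - 3*n^2/2 - 23*n/2 + 6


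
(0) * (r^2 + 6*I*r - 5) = 0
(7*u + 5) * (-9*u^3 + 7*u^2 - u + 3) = -63*u^4 + 4*u^3 + 28*u^2 + 16*u + 15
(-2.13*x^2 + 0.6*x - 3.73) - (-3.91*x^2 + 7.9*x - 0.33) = 1.78*x^2 - 7.3*x - 3.4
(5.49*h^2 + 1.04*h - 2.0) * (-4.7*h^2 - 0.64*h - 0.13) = -25.803*h^4 - 8.4016*h^3 + 8.0207*h^2 + 1.1448*h + 0.26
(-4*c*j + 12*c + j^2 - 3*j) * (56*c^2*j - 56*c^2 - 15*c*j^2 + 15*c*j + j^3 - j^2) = -224*c^3*j^2 + 896*c^3*j - 672*c^3 + 116*c^2*j^3 - 464*c^2*j^2 + 348*c^2*j - 19*c*j^4 + 76*c*j^3 - 57*c*j^2 + j^5 - 4*j^4 + 3*j^3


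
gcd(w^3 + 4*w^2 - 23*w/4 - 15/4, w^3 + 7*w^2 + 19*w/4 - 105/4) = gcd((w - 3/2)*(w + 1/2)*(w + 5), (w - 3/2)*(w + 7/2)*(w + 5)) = w^2 + 7*w/2 - 15/2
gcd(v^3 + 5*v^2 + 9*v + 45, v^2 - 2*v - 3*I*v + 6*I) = v - 3*I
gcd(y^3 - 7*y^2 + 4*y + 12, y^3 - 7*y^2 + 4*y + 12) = y^3 - 7*y^2 + 4*y + 12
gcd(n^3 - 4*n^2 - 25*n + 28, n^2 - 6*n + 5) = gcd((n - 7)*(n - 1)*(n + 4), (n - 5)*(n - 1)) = n - 1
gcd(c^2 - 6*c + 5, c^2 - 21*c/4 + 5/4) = c - 5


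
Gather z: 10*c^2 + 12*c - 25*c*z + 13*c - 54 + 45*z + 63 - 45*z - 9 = 10*c^2 - 25*c*z + 25*c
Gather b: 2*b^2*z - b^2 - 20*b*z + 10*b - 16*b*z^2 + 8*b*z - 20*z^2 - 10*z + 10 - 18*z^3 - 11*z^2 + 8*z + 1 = b^2*(2*z - 1) + b*(-16*z^2 - 12*z + 10) - 18*z^3 - 31*z^2 - 2*z + 11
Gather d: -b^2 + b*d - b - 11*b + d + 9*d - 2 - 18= -b^2 - 12*b + d*(b + 10) - 20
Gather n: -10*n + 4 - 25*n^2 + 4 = -25*n^2 - 10*n + 8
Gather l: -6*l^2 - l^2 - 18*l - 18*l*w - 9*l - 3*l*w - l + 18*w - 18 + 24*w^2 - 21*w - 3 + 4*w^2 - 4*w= -7*l^2 + l*(-21*w - 28) + 28*w^2 - 7*w - 21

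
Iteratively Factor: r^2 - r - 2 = (r + 1)*(r - 2)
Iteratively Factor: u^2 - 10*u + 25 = (u - 5)*(u - 5)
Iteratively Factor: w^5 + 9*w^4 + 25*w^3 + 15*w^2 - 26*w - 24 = (w + 2)*(w^4 + 7*w^3 + 11*w^2 - 7*w - 12) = (w + 2)*(w + 3)*(w^3 + 4*w^2 - w - 4) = (w - 1)*(w + 2)*(w + 3)*(w^2 + 5*w + 4) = (w - 1)*(w + 2)*(w + 3)*(w + 4)*(w + 1)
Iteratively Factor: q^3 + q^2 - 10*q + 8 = (q - 2)*(q^2 + 3*q - 4) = (q - 2)*(q + 4)*(q - 1)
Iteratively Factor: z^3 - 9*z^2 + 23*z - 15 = (z - 3)*(z^2 - 6*z + 5) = (z - 3)*(z - 1)*(z - 5)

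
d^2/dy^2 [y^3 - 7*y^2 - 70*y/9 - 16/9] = 6*y - 14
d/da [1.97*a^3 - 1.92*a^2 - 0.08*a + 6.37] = 5.91*a^2 - 3.84*a - 0.08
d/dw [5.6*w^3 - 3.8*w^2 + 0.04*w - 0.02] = 16.8*w^2 - 7.6*w + 0.04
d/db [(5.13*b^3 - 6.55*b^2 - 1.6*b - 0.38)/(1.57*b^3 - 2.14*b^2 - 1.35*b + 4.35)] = (3.5527136788005e-15*b^5 - 0.694700000000005*b^4 - 8.827*b^3 + 74.1548*b^2 - 58.6114*b - 7.473)/(2.4649*b^6 - 6.7196*b^5 + 0.340599999999999*b^4 + 19.437*b^3 - 16.7955*b^2 - 11.745*b + 18.9225)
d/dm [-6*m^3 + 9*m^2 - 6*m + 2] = -18*m^2 + 18*m - 6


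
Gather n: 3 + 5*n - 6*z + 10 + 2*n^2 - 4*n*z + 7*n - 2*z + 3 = 2*n^2 + n*(12 - 4*z) - 8*z + 16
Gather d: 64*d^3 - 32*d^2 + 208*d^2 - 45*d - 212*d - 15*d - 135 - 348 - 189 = 64*d^3 + 176*d^2 - 272*d - 672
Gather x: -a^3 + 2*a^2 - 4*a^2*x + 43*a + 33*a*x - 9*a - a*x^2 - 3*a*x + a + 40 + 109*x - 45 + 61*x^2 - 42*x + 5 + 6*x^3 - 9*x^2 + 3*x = -a^3 + 2*a^2 + 35*a + 6*x^3 + x^2*(52 - a) + x*(-4*a^2 + 30*a + 70)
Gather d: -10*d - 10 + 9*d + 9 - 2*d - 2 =-3*d - 3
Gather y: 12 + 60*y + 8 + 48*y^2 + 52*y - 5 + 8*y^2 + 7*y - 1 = 56*y^2 + 119*y + 14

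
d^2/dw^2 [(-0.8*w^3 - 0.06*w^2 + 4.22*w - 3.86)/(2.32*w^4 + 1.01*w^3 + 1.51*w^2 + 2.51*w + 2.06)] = (-8.61184*w^9 - 1.937664*w^8 + 288.536544*w^7 - 189.350444*w^6 - 48.69078*w^5 - 371.712816*w^4 - 592.517748*w^3 - 19.208136*w^2 - 138.721692*w - 68.772036)/(12.487168*w^12 + 16.308672*w^11 + 31.482168*w^10 + 62.789165*w^9 + 89.042373*w^8 + 96.3102*w^7 + 119.863423*w^6 + 127.083444*w^5 + 103.499763*w^4 + 75.516995*w^3 + 58.158126*w^2 + 31.954308*w + 8.741816)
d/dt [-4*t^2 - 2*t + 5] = -8*t - 2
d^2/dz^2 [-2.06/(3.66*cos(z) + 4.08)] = (-30.761568*cos(z) + 13.797468*cos(2*z) - 41.392404)/(3.66*cos(z) + 4.08)^3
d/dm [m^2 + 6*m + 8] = 2*m + 6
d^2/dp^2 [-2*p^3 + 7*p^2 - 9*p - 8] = 14 - 12*p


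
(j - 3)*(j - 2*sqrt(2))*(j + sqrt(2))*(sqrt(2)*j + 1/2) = sqrt(2)*j^4 - 3*sqrt(2)*j^3 - 3*j^3/2 - 9*sqrt(2)*j^2/2 + 9*j^2/2 - 2*j + 27*sqrt(2)*j/2 + 6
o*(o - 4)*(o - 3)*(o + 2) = o^4 - 5*o^3 - 2*o^2 + 24*o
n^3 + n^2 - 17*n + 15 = (n - 3)*(n - 1)*(n + 5)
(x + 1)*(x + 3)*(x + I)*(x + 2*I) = x^4 + 4*x^3 + 3*I*x^3 + x^2 + 12*I*x^2 - 8*x + 9*I*x - 6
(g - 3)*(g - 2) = g^2 - 5*g + 6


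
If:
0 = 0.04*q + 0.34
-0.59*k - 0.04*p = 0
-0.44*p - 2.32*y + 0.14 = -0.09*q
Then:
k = 0.357473035439137*y + 0.0963020030816641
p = -5.27272727272727*y - 1.42045454545455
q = -8.50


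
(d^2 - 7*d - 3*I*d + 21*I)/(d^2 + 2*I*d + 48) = (d^2 - 7*d - 3*I*d + 21*I)/(d^2 + 2*I*d + 48)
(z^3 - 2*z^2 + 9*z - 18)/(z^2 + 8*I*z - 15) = (z^2 - z*(2 + 3*I) + 6*I)/(z + 5*I)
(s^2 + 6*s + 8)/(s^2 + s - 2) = (s + 4)/(s - 1)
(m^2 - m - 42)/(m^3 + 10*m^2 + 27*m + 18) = (m - 7)/(m^2 + 4*m + 3)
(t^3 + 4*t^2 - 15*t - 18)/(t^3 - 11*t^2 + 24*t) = (t^2 + 7*t + 6)/(t*(t - 8))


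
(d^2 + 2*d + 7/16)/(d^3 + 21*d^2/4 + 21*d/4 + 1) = (d + 7/4)/(d^2 + 5*d + 4)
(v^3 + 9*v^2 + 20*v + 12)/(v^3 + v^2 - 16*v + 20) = (v^3 + 9*v^2 + 20*v + 12)/(v^3 + v^2 - 16*v + 20)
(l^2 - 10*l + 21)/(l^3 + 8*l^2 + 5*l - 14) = (l^2 - 10*l + 21)/(l^3 + 8*l^2 + 5*l - 14)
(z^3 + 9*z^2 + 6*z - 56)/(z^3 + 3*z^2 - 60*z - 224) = (z - 2)/(z - 8)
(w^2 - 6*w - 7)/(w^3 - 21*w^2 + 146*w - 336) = (w + 1)/(w^2 - 14*w + 48)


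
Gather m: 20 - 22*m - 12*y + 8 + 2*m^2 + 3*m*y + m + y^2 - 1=2*m^2 + m*(3*y - 21) + y^2 - 12*y + 27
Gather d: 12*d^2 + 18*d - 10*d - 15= 12*d^2 + 8*d - 15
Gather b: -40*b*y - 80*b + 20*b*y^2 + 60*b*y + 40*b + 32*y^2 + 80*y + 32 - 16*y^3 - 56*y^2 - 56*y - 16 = b*(20*y^2 + 20*y - 40) - 16*y^3 - 24*y^2 + 24*y + 16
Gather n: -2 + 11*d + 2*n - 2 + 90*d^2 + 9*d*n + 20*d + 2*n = 90*d^2 + 31*d + n*(9*d + 4) - 4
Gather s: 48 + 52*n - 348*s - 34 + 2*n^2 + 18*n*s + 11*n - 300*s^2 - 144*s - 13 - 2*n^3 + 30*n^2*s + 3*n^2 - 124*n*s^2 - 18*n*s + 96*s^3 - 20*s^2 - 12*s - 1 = -2*n^3 + 5*n^2 + 63*n + 96*s^3 + s^2*(-124*n - 320) + s*(30*n^2 - 504)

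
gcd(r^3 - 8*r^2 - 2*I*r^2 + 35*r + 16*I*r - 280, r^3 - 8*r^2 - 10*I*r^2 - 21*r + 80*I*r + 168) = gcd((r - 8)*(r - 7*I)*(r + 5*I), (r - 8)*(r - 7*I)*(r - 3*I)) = r^2 + r*(-8 - 7*I) + 56*I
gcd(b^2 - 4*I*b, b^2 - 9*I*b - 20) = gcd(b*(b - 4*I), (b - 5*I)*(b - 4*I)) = b - 4*I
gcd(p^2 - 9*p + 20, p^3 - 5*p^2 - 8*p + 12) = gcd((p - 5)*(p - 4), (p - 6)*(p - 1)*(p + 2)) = 1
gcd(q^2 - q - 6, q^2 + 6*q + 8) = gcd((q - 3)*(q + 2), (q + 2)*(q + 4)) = q + 2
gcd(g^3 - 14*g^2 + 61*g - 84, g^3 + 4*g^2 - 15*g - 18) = g - 3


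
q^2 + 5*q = q*(q + 5)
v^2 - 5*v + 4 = (v - 4)*(v - 1)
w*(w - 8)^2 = w^3 - 16*w^2 + 64*w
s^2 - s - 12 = (s - 4)*(s + 3)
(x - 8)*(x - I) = x^2 - 8*x - I*x + 8*I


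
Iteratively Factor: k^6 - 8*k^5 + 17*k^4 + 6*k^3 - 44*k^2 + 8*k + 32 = (k - 2)*(k^5 - 6*k^4 + 5*k^3 + 16*k^2 - 12*k - 16) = (k - 2)^2*(k^4 - 4*k^3 - 3*k^2 + 10*k + 8) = (k - 2)^2*(k + 1)*(k^3 - 5*k^2 + 2*k + 8) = (k - 4)*(k - 2)^2*(k + 1)*(k^2 - k - 2) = (k - 4)*(k - 2)^3*(k + 1)*(k + 1)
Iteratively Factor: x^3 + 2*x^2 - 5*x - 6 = (x - 2)*(x^2 + 4*x + 3) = (x - 2)*(x + 1)*(x + 3)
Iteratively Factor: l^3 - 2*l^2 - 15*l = (l + 3)*(l^2 - 5*l) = (l - 5)*(l + 3)*(l)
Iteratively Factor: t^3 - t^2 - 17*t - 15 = (t + 3)*(t^2 - 4*t - 5) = (t + 1)*(t + 3)*(t - 5)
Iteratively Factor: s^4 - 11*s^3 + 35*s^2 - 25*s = (s - 5)*(s^3 - 6*s^2 + 5*s) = (s - 5)*(s - 1)*(s^2 - 5*s) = (s - 5)^2*(s - 1)*(s)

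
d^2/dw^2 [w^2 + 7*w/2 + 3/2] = 2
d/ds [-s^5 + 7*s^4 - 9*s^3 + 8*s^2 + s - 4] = -5*s^4 + 28*s^3 - 27*s^2 + 16*s + 1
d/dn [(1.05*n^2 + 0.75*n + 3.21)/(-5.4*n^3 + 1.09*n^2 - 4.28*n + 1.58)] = (5.67*n^4 + 8.1*n^3 + 46.6905*n^2 - 3.6798*n + 14.9238)/(29.16*n^6 - 11.772*n^5 + 47.4121*n^4 - 26.3944*n^3 + 21.7628*n^2 - 13.5248*n + 2.4964)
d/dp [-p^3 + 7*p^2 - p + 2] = -3*p^2 + 14*p - 1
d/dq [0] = 0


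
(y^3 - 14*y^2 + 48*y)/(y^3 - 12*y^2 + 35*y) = (y^2 - 14*y + 48)/(y^2 - 12*y + 35)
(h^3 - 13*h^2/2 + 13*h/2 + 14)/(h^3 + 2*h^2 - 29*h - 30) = (h^2 - 15*h/2 + 14)/(h^2 + h - 30)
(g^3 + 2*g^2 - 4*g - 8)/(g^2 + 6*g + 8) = (g^2 - 4)/(g + 4)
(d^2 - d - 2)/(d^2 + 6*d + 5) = (d - 2)/(d + 5)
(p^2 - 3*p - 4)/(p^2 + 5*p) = (p^2 - 3*p - 4)/(p*(p + 5))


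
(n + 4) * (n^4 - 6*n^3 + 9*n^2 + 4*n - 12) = n^5 - 2*n^4 - 15*n^3 + 40*n^2 + 4*n - 48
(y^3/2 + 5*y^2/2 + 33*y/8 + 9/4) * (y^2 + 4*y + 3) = y^5/2 + 9*y^4/2 + 125*y^3/8 + 105*y^2/4 + 171*y/8 + 27/4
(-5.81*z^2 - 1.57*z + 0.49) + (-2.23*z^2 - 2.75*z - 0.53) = -8.04*z^2 - 4.32*z - 0.04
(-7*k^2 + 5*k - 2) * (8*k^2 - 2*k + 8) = -56*k^4 + 54*k^3 - 82*k^2 + 44*k - 16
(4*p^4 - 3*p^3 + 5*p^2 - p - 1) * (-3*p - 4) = -12*p^5 - 7*p^4 - 3*p^3 - 17*p^2 + 7*p + 4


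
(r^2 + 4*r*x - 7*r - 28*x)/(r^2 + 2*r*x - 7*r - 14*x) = (r + 4*x)/(r + 2*x)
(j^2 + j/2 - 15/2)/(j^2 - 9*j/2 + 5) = (j + 3)/(j - 2)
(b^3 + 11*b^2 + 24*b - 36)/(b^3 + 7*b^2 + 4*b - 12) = (b + 6)/(b + 2)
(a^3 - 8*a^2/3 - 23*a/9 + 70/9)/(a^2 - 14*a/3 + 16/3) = (9*a^2 - 6*a - 35)/(3*(3*a - 8))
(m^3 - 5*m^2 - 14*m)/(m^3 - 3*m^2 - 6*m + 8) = m*(m - 7)/(m^2 - 5*m + 4)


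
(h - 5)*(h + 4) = h^2 - h - 20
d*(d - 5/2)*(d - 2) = d^3 - 9*d^2/2 + 5*d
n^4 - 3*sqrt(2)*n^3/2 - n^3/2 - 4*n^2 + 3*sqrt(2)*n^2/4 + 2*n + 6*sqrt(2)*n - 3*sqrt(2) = (n - 2)*(n - 1/2)*(n + 2)*(n - 3*sqrt(2)/2)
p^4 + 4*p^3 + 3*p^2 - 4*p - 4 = (p - 1)*(p + 1)*(p + 2)^2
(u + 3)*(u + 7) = u^2 + 10*u + 21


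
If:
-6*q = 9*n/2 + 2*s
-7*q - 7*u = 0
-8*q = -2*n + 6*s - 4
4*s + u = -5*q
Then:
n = -16/17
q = 18/17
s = -18/17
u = -18/17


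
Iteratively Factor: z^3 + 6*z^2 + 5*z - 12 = (z - 1)*(z^2 + 7*z + 12) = (z - 1)*(z + 3)*(z + 4)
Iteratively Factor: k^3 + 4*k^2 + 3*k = (k + 3)*(k^2 + k) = (k + 1)*(k + 3)*(k)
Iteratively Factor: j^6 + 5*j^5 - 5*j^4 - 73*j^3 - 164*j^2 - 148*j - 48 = (j + 2)*(j^5 + 3*j^4 - 11*j^3 - 51*j^2 - 62*j - 24) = (j + 1)*(j + 2)*(j^4 + 2*j^3 - 13*j^2 - 38*j - 24) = (j - 4)*(j + 1)*(j + 2)*(j^3 + 6*j^2 + 11*j + 6) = (j - 4)*(j + 1)^2*(j + 2)*(j^2 + 5*j + 6) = (j - 4)*(j + 1)^2*(j + 2)^2*(j + 3)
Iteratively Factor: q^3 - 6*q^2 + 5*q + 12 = (q - 4)*(q^2 - 2*q - 3) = (q - 4)*(q + 1)*(q - 3)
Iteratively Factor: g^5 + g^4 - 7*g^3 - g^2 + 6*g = (g)*(g^4 + g^3 - 7*g^2 - g + 6) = g*(g - 2)*(g^3 + 3*g^2 - g - 3) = g*(g - 2)*(g + 3)*(g^2 - 1) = g*(g - 2)*(g - 1)*(g + 3)*(g + 1)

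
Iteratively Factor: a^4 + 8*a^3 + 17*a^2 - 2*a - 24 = (a + 2)*(a^3 + 6*a^2 + 5*a - 12) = (a - 1)*(a + 2)*(a^2 + 7*a + 12) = (a - 1)*(a + 2)*(a + 3)*(a + 4)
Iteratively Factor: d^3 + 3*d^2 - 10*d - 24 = (d - 3)*(d^2 + 6*d + 8) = (d - 3)*(d + 2)*(d + 4)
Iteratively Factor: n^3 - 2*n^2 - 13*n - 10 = (n - 5)*(n^2 + 3*n + 2) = (n - 5)*(n + 1)*(n + 2)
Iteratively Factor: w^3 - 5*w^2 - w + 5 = (w - 5)*(w^2 - 1) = (w - 5)*(w - 1)*(w + 1)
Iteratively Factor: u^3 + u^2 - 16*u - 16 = (u + 4)*(u^2 - 3*u - 4) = (u + 1)*(u + 4)*(u - 4)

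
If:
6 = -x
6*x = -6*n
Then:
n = 6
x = -6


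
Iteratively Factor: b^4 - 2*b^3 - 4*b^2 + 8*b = (b - 2)*(b^3 - 4*b) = (b - 2)^2*(b^2 + 2*b) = b*(b - 2)^2*(b + 2)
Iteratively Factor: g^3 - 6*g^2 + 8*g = (g - 4)*(g^2 - 2*g) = g*(g - 4)*(g - 2)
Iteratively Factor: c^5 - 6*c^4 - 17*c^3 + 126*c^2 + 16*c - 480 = (c - 3)*(c^4 - 3*c^3 - 26*c^2 + 48*c + 160) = (c - 3)*(c + 2)*(c^3 - 5*c^2 - 16*c + 80) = (c - 5)*(c - 3)*(c + 2)*(c^2 - 16) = (c - 5)*(c - 4)*(c - 3)*(c + 2)*(c + 4)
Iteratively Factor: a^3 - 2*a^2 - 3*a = (a + 1)*(a^2 - 3*a) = a*(a + 1)*(a - 3)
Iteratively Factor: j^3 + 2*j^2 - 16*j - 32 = (j + 4)*(j^2 - 2*j - 8) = (j - 4)*(j + 4)*(j + 2)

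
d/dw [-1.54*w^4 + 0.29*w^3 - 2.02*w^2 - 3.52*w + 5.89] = -6.16*w^3 + 0.87*w^2 - 4.04*w - 3.52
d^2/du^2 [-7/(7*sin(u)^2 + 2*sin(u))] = 14*(98*sin(u) + 21 - 145/sin(u) - 42/sin(u)^2 - 4/sin(u)^3)/(7*sin(u) + 2)^3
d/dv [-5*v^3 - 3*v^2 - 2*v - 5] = -15*v^2 - 6*v - 2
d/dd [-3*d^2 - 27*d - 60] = -6*d - 27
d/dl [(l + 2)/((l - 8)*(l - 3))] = (-l^2 - 4*l + 46)/(l^4 - 22*l^3 + 169*l^2 - 528*l + 576)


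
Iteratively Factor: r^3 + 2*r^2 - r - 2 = (r + 2)*(r^2 - 1) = (r + 1)*(r + 2)*(r - 1)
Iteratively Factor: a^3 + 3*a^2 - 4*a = (a - 1)*(a^2 + 4*a) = (a - 1)*(a + 4)*(a)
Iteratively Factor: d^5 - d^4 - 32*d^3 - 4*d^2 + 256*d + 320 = (d + 4)*(d^4 - 5*d^3 - 12*d^2 + 44*d + 80) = (d - 5)*(d + 4)*(d^3 - 12*d - 16) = (d - 5)*(d - 4)*(d + 4)*(d^2 + 4*d + 4) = (d - 5)*(d - 4)*(d + 2)*(d + 4)*(d + 2)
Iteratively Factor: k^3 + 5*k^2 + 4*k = (k)*(k^2 + 5*k + 4) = k*(k + 1)*(k + 4)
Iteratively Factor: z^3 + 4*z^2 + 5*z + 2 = (z + 1)*(z^2 + 3*z + 2) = (z + 1)^2*(z + 2)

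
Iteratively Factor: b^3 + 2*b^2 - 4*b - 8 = (b + 2)*(b^2 - 4) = (b - 2)*(b + 2)*(b + 2)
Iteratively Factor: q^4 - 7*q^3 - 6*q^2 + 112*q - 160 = (q + 4)*(q^3 - 11*q^2 + 38*q - 40) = (q - 4)*(q + 4)*(q^2 - 7*q + 10) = (q - 5)*(q - 4)*(q + 4)*(q - 2)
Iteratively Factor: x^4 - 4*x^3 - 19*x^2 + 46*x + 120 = (x - 4)*(x^3 - 19*x - 30) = (x - 5)*(x - 4)*(x^2 + 5*x + 6) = (x - 5)*(x - 4)*(x + 3)*(x + 2)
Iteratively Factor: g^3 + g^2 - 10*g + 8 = (g + 4)*(g^2 - 3*g + 2) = (g - 1)*(g + 4)*(g - 2)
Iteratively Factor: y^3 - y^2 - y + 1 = (y - 1)*(y^2 - 1) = (y - 1)^2*(y + 1)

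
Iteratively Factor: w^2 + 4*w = (w + 4)*(w)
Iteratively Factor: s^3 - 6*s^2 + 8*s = (s - 4)*(s^2 - 2*s) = (s - 4)*(s - 2)*(s)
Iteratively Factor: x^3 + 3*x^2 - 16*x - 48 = (x - 4)*(x^2 + 7*x + 12) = (x - 4)*(x + 3)*(x + 4)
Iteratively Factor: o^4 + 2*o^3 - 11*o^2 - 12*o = (o - 3)*(o^3 + 5*o^2 + 4*o) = (o - 3)*(o + 1)*(o^2 + 4*o) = (o - 3)*(o + 1)*(o + 4)*(o)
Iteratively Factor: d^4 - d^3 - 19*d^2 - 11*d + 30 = (d + 3)*(d^3 - 4*d^2 - 7*d + 10) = (d + 2)*(d + 3)*(d^2 - 6*d + 5) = (d - 5)*(d + 2)*(d + 3)*(d - 1)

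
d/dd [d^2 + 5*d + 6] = 2*d + 5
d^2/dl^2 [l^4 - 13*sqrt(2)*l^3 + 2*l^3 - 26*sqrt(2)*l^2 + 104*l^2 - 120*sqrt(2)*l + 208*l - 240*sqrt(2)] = 12*l^2 - 78*sqrt(2)*l + 12*l - 52*sqrt(2) + 208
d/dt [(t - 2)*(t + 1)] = 2*t - 1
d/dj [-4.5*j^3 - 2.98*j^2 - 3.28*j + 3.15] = -13.5*j^2 - 5.96*j - 3.28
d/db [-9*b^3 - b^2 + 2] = b*(-27*b - 2)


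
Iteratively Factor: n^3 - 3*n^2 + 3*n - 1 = (n - 1)*(n^2 - 2*n + 1) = (n - 1)^2*(n - 1)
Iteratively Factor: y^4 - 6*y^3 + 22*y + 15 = (y - 3)*(y^3 - 3*y^2 - 9*y - 5) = (y - 3)*(y + 1)*(y^2 - 4*y - 5) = (y - 3)*(y + 1)^2*(y - 5)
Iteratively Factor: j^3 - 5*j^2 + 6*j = (j - 3)*(j^2 - 2*j) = j*(j - 3)*(j - 2)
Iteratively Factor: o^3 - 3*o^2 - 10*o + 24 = (o - 4)*(o^2 + o - 6) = (o - 4)*(o - 2)*(o + 3)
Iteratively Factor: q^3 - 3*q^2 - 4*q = (q)*(q^2 - 3*q - 4) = q*(q - 4)*(q + 1)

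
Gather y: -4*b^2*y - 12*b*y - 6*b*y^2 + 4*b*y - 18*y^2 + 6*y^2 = y^2*(-6*b - 12) + y*(-4*b^2 - 8*b)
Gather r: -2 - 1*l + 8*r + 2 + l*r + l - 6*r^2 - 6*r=-6*r^2 + r*(l + 2)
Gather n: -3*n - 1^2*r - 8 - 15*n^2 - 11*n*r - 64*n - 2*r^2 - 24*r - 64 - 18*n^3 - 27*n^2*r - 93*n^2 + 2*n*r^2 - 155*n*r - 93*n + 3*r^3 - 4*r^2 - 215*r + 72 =-18*n^3 + n^2*(-27*r - 108) + n*(2*r^2 - 166*r - 160) + 3*r^3 - 6*r^2 - 240*r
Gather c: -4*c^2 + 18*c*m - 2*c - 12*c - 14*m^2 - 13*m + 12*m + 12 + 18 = -4*c^2 + c*(18*m - 14) - 14*m^2 - m + 30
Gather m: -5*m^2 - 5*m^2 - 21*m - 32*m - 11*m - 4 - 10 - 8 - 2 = -10*m^2 - 64*m - 24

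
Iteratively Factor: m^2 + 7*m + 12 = (m + 4)*(m + 3)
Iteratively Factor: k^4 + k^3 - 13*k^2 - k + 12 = (k + 4)*(k^3 - 3*k^2 - k + 3) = (k - 1)*(k + 4)*(k^2 - 2*k - 3) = (k - 3)*(k - 1)*(k + 4)*(k + 1)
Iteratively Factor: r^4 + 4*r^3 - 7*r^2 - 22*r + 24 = (r - 1)*(r^3 + 5*r^2 - 2*r - 24) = (r - 1)*(r + 4)*(r^2 + r - 6) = (r - 2)*(r - 1)*(r + 4)*(r + 3)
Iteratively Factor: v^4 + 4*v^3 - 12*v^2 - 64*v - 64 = (v + 2)*(v^3 + 2*v^2 - 16*v - 32) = (v - 4)*(v + 2)*(v^2 + 6*v + 8) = (v - 4)*(v + 2)^2*(v + 4)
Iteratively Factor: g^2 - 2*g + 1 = (g - 1)*(g - 1)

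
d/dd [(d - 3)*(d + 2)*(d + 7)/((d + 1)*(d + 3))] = (d^4 + 8*d^3 + 46*d^2 + 120*d + 129)/(d^4 + 8*d^3 + 22*d^2 + 24*d + 9)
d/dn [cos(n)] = -sin(n)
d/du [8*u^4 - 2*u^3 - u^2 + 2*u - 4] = 32*u^3 - 6*u^2 - 2*u + 2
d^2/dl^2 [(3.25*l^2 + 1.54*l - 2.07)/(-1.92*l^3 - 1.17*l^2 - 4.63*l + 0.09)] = (-23.9616*l^6 - 34.062336*l^5 + 244.16064*l^4 + 124.913274*l^3 + 122.163876*l^2 + 68.453586*l + 87.848622)/(7.077888*l^9 + 12.939264*l^8 + 59.08896*l^7 + 63.011277*l^6 + 141.277509*l^5 + 70.073532*l^4 + 96.374269*l^3 - 5.759532*l^2 + 0.112509*l - 0.000729)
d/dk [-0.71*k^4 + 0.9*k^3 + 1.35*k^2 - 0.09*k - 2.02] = -2.84*k^3 + 2.7*k^2 + 2.7*k - 0.09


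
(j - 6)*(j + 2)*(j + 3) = j^3 - j^2 - 24*j - 36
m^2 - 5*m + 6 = (m - 3)*(m - 2)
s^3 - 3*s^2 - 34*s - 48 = (s - 8)*(s + 2)*(s + 3)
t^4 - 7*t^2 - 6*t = t*(t - 3)*(t + 1)*(t + 2)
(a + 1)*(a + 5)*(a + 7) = a^3 + 13*a^2 + 47*a + 35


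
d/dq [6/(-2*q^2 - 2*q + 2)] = 3*(2*q + 1)/(q^2 + q - 1)^2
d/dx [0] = 0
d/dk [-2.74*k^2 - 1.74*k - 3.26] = -5.48*k - 1.74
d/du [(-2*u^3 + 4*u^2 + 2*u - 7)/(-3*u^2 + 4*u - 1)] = 2*(3*u^4 - 8*u^3 + 14*u^2 - 25*u + 13)/(9*u^4 - 24*u^3 + 22*u^2 - 8*u + 1)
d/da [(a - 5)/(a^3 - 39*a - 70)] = (a^3 - 39*a - 3*(a - 5)*(a^2 - 13) - 70)/(-a^3 + 39*a + 70)^2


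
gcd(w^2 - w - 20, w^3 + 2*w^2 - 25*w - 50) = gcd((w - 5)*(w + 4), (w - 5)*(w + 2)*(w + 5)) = w - 5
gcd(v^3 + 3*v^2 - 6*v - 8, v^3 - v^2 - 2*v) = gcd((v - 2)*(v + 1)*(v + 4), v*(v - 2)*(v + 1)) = v^2 - v - 2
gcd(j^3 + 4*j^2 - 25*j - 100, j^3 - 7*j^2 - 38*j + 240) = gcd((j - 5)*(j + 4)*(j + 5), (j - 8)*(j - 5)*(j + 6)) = j - 5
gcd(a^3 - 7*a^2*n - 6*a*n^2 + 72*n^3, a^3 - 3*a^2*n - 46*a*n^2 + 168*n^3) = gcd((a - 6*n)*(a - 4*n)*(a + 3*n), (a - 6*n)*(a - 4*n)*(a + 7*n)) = a^2 - 10*a*n + 24*n^2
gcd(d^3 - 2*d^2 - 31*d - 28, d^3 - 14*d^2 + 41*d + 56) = d^2 - 6*d - 7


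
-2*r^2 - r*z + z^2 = (-2*r + z)*(r + z)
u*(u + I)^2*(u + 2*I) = u^4 + 4*I*u^3 - 5*u^2 - 2*I*u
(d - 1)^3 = d^3 - 3*d^2 + 3*d - 1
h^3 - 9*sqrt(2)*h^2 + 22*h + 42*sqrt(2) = (h - 7*sqrt(2))*(h - 3*sqrt(2))*(h + sqrt(2))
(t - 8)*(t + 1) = t^2 - 7*t - 8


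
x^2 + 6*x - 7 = (x - 1)*(x + 7)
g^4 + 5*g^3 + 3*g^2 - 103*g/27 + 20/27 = (g - 1/3)^2*(g + 5/3)*(g + 4)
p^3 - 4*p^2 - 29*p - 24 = (p - 8)*(p + 1)*(p + 3)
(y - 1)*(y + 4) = y^2 + 3*y - 4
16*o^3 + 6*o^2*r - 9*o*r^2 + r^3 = (-8*o + r)*(-2*o + r)*(o + r)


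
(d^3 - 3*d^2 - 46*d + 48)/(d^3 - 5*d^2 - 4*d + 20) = (d^3 - 3*d^2 - 46*d + 48)/(d^3 - 5*d^2 - 4*d + 20)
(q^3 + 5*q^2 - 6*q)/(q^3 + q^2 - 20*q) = (q^2 + 5*q - 6)/(q^2 + q - 20)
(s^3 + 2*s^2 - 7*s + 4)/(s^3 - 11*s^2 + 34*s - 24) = (s^2 + 3*s - 4)/(s^2 - 10*s + 24)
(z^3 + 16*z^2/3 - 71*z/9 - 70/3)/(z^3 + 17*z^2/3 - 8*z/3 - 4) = (9*z^2 - 6*z - 35)/(3*(3*z^2 - z - 2))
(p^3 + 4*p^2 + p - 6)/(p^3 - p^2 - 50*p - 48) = (-p^3 - 4*p^2 - p + 6)/(-p^3 + p^2 + 50*p + 48)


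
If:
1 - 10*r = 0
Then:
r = 1/10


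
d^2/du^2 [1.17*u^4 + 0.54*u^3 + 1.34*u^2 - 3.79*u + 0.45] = 14.04*u^2 + 3.24*u + 2.68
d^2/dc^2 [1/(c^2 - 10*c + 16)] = 2*(-c^2 + 10*c + 4*(c - 5)^2 - 16)/(c^2 - 10*c + 16)^3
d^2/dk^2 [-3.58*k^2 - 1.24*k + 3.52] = -7.16000000000000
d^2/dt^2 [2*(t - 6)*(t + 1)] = 4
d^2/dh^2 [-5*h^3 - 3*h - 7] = -30*h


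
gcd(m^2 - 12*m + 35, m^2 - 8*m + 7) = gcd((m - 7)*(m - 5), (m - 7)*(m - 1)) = m - 7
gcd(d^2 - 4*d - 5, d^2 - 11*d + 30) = d - 5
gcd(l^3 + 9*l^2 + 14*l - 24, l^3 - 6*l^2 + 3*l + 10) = 1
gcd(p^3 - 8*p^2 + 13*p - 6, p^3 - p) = p - 1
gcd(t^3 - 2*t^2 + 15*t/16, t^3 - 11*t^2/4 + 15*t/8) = t^2 - 5*t/4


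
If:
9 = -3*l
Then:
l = -3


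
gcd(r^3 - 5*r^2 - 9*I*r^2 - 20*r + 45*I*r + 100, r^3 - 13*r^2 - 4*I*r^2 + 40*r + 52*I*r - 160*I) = r^2 + r*(-5 - 4*I) + 20*I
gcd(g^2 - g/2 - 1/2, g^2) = 1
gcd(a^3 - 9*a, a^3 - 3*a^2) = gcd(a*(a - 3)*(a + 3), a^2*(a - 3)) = a^2 - 3*a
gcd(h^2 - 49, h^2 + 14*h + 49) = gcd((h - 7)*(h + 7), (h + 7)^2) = h + 7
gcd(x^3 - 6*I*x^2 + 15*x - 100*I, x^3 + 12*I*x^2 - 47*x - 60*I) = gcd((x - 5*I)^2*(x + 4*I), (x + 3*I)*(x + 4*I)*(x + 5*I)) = x + 4*I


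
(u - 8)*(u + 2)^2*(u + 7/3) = u^4 - 5*u^3/3 - 112*u^2/3 - 292*u/3 - 224/3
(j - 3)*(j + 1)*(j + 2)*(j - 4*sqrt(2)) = j^4 - 4*sqrt(2)*j^3 - 7*j^2 - 6*j + 28*sqrt(2)*j + 24*sqrt(2)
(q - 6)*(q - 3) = q^2 - 9*q + 18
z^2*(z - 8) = z^3 - 8*z^2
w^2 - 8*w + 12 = (w - 6)*(w - 2)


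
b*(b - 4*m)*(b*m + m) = b^3*m - 4*b^2*m^2 + b^2*m - 4*b*m^2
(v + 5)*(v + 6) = v^2 + 11*v + 30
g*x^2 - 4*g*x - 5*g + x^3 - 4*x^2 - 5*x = (g + x)*(x - 5)*(x + 1)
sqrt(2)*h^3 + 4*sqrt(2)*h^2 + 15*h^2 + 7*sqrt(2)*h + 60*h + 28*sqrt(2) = (h + 4)*(h + 7*sqrt(2))*(sqrt(2)*h + 1)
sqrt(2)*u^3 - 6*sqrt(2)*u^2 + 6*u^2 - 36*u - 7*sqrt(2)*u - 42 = (u - 7)*(u + 3*sqrt(2))*(sqrt(2)*u + sqrt(2))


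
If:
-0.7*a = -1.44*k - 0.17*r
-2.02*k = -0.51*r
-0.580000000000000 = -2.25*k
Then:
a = 0.78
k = 0.26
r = 1.02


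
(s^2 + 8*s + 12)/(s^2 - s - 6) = (s + 6)/(s - 3)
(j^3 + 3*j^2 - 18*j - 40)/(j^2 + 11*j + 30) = (j^2 - 2*j - 8)/(j + 6)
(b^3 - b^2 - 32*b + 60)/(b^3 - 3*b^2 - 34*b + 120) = (b - 2)/(b - 4)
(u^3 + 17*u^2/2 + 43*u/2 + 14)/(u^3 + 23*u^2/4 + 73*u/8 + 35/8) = 4*(u + 4)/(4*u + 5)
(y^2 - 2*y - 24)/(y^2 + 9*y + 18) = (y^2 - 2*y - 24)/(y^2 + 9*y + 18)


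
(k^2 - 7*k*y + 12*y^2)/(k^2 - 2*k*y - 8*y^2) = (k - 3*y)/(k + 2*y)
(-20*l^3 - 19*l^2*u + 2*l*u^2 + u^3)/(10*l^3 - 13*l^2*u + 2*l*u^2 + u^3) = (-4*l^2 - 3*l*u + u^2)/(2*l^2 - 3*l*u + u^2)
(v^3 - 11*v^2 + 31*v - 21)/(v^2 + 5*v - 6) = (v^2 - 10*v + 21)/(v + 6)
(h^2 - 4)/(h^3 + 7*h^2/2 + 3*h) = 2*(h - 2)/(h*(2*h + 3))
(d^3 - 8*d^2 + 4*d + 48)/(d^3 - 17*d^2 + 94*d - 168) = (d + 2)/(d - 7)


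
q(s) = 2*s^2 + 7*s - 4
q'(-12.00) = -41.00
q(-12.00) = 200.00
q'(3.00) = 19.00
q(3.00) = 35.00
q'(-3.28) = -6.12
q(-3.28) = -5.44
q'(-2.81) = -4.24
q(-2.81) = -7.88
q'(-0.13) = 6.48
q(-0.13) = -4.88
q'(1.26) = 12.04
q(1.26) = 8.00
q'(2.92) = 18.68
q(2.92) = 33.49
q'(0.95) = 10.80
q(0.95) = 4.46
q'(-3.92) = -8.68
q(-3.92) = -0.71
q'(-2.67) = -3.68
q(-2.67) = -8.43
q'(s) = 4*s + 7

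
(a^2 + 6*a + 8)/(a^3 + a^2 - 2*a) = (a + 4)/(a*(a - 1))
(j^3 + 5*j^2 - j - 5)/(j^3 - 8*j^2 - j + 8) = (j + 5)/(j - 8)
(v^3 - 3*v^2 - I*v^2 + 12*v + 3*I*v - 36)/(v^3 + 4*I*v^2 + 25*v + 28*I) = (v^2 + 3*v*(-1 + I) - 9*I)/(v^2 + 8*I*v - 7)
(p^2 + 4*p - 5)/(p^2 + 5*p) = (p - 1)/p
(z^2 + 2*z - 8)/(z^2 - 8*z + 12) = (z + 4)/(z - 6)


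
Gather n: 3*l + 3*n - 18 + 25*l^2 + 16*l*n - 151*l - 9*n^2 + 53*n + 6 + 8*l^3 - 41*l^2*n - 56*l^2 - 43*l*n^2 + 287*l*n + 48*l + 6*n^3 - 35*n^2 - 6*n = 8*l^3 - 31*l^2 - 100*l + 6*n^3 + n^2*(-43*l - 44) + n*(-41*l^2 + 303*l + 50) - 12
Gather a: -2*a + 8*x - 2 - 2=-2*a + 8*x - 4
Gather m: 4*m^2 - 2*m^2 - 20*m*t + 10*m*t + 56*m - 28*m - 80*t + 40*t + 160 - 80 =2*m^2 + m*(28 - 10*t) - 40*t + 80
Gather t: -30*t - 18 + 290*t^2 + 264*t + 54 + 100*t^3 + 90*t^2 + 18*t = 100*t^3 + 380*t^2 + 252*t + 36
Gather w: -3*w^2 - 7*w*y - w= -3*w^2 + w*(-7*y - 1)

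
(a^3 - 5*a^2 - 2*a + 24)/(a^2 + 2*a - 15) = (a^2 - 2*a - 8)/(a + 5)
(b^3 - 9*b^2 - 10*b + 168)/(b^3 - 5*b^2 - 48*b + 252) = (b^2 - 3*b - 28)/(b^2 + b - 42)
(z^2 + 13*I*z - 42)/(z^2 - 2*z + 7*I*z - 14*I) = (z + 6*I)/(z - 2)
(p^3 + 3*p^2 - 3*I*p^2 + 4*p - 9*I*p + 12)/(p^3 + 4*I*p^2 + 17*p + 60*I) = (p^2 + p*(3 + I) + 3*I)/(p^2 + 8*I*p - 15)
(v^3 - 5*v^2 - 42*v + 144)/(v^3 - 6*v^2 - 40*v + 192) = (v - 3)/(v - 4)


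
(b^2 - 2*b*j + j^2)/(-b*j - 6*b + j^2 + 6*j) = (-b + j)/(j + 6)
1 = 1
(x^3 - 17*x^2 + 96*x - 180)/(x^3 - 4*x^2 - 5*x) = (x^2 - 12*x + 36)/(x*(x + 1))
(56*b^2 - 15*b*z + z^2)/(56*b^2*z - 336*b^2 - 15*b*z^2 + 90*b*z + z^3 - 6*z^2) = 1/(z - 6)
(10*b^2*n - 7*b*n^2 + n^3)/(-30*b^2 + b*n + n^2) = n*(-2*b + n)/(6*b + n)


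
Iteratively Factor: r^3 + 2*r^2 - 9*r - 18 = (r + 3)*(r^2 - r - 6) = (r - 3)*(r + 3)*(r + 2)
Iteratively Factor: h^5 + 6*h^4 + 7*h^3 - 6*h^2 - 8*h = (h + 1)*(h^4 + 5*h^3 + 2*h^2 - 8*h) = (h - 1)*(h + 1)*(h^3 + 6*h^2 + 8*h) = (h - 1)*(h + 1)*(h + 2)*(h^2 + 4*h) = h*(h - 1)*(h + 1)*(h + 2)*(h + 4)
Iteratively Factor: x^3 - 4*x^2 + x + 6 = (x - 2)*(x^2 - 2*x - 3) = (x - 2)*(x + 1)*(x - 3)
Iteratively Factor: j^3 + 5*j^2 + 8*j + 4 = (j + 2)*(j^2 + 3*j + 2) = (j + 2)^2*(j + 1)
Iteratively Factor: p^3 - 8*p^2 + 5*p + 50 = (p - 5)*(p^2 - 3*p - 10) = (p - 5)^2*(p + 2)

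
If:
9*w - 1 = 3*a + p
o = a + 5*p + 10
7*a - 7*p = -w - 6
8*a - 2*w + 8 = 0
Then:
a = -47/44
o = 169/22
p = -1/4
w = -3/11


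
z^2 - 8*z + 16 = (z - 4)^2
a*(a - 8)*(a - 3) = a^3 - 11*a^2 + 24*a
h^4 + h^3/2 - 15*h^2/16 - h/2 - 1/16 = (h - 1)*(h + 1/4)^2*(h + 1)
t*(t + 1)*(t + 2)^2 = t^4 + 5*t^3 + 8*t^2 + 4*t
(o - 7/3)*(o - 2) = o^2 - 13*o/3 + 14/3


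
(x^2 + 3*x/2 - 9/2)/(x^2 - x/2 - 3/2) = (x + 3)/(x + 1)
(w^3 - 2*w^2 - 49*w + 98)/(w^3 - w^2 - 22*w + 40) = (w^2 - 49)/(w^2 + w - 20)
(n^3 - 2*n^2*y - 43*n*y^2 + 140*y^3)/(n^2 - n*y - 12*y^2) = (n^2 + 2*n*y - 35*y^2)/(n + 3*y)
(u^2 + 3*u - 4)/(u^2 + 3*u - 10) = (u^2 + 3*u - 4)/(u^2 + 3*u - 10)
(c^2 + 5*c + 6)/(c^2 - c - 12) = (c + 2)/(c - 4)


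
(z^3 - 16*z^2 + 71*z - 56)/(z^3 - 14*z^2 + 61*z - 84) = (z^2 - 9*z + 8)/(z^2 - 7*z + 12)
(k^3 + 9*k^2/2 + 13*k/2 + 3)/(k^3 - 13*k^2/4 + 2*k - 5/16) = 8*(2*k^3 + 9*k^2 + 13*k + 6)/(16*k^3 - 52*k^2 + 32*k - 5)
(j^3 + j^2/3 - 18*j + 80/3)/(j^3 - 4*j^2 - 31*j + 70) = (j - 8/3)/(j - 7)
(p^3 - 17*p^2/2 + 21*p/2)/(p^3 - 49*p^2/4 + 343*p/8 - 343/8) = 4*p*(2*p - 3)/(8*p^2 - 42*p + 49)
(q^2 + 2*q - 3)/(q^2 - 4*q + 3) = (q + 3)/(q - 3)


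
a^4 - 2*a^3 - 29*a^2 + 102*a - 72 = (a - 4)*(a - 3)*(a - 1)*(a + 6)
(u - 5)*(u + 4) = u^2 - u - 20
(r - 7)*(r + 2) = r^2 - 5*r - 14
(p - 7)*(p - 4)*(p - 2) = p^3 - 13*p^2 + 50*p - 56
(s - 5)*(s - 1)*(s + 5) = s^3 - s^2 - 25*s + 25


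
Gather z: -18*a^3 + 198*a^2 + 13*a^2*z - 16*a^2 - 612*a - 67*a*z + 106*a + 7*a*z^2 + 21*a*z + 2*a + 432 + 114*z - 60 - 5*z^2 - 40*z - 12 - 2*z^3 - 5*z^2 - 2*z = -18*a^3 + 182*a^2 - 504*a - 2*z^3 + z^2*(7*a - 10) + z*(13*a^2 - 46*a + 72) + 360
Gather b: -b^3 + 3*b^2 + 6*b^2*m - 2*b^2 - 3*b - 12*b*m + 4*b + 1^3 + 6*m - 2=-b^3 + b^2*(6*m + 1) + b*(1 - 12*m) + 6*m - 1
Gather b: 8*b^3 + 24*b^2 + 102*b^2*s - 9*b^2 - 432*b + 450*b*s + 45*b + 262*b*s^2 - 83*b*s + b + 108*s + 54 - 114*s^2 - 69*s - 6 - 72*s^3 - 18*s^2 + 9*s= 8*b^3 + b^2*(102*s + 15) + b*(262*s^2 + 367*s - 386) - 72*s^3 - 132*s^2 + 48*s + 48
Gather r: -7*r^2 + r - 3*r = -7*r^2 - 2*r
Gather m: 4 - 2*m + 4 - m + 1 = 9 - 3*m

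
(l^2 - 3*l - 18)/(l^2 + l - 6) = (l - 6)/(l - 2)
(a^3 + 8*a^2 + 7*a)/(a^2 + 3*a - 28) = a*(a + 1)/(a - 4)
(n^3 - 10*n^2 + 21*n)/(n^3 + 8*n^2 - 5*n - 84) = n*(n - 7)/(n^2 + 11*n + 28)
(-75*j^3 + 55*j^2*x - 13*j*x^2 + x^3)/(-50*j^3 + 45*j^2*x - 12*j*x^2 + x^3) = (-3*j + x)/(-2*j + x)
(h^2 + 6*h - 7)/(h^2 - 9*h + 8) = (h + 7)/(h - 8)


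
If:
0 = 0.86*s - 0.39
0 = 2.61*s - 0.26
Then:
No Solution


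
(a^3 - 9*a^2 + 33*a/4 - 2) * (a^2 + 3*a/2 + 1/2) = a^5 - 15*a^4/2 - 19*a^3/4 + 47*a^2/8 + 9*a/8 - 1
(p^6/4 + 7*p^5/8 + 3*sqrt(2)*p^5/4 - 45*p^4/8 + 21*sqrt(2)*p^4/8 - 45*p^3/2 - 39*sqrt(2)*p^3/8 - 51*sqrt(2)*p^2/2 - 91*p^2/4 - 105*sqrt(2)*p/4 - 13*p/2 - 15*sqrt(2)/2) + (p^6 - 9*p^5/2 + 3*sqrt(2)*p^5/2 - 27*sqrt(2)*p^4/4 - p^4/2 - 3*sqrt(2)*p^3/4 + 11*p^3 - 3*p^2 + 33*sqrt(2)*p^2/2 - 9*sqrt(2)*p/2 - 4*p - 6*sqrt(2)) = 5*p^6/4 - 29*p^5/8 + 9*sqrt(2)*p^5/4 - 49*p^4/8 - 33*sqrt(2)*p^4/8 - 23*p^3/2 - 45*sqrt(2)*p^3/8 - 103*p^2/4 - 9*sqrt(2)*p^2 - 123*sqrt(2)*p/4 - 21*p/2 - 27*sqrt(2)/2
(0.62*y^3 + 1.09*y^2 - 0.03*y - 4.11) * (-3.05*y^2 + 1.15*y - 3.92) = -1.891*y^5 - 2.6115*y^4 - 1.0854*y^3 + 8.2282*y^2 - 4.6089*y + 16.1112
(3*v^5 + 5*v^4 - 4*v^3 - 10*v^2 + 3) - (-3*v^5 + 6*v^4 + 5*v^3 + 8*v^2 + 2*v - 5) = 6*v^5 - v^4 - 9*v^3 - 18*v^2 - 2*v + 8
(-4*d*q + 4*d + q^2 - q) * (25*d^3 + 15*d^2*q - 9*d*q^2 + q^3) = -100*d^4*q + 100*d^4 - 35*d^3*q^2 + 35*d^3*q + 51*d^2*q^3 - 51*d^2*q^2 - 13*d*q^4 + 13*d*q^3 + q^5 - q^4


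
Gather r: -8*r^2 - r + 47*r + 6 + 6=-8*r^2 + 46*r + 12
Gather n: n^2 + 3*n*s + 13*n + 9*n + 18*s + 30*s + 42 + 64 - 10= n^2 + n*(3*s + 22) + 48*s + 96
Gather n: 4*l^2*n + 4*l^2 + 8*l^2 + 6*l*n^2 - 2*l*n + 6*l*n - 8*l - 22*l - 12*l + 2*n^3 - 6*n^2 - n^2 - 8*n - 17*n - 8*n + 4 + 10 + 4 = 12*l^2 - 42*l + 2*n^3 + n^2*(6*l - 7) + n*(4*l^2 + 4*l - 33) + 18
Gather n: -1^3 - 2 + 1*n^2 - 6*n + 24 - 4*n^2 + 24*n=-3*n^2 + 18*n + 21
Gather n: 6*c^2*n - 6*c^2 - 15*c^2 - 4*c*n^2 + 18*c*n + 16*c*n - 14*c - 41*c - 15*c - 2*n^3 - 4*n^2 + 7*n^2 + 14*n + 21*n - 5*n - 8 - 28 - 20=-21*c^2 - 70*c - 2*n^3 + n^2*(3 - 4*c) + n*(6*c^2 + 34*c + 30) - 56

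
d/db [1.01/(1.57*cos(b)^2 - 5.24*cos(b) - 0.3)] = (3.1714*cos(b) - 5.2924)*sin(b)/(-1.57*cos(b)^2 + 5.24*cos(b) + 0.3)^2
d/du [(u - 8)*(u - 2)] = 2*u - 10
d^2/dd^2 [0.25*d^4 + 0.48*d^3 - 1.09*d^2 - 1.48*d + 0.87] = 3.0*d^2 + 2.88*d - 2.18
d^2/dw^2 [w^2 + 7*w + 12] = 2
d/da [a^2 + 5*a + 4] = 2*a + 5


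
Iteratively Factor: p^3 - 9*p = (p)*(p^2 - 9) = p*(p + 3)*(p - 3)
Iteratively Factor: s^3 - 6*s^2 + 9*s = (s - 3)*(s^2 - 3*s) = s*(s - 3)*(s - 3)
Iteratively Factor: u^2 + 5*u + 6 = (u + 2)*(u + 3)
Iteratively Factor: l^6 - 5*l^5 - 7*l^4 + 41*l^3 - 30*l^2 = (l + 3)*(l^5 - 8*l^4 + 17*l^3 - 10*l^2) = (l - 5)*(l + 3)*(l^4 - 3*l^3 + 2*l^2) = l*(l - 5)*(l + 3)*(l^3 - 3*l^2 + 2*l) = l*(l - 5)*(l - 2)*(l + 3)*(l^2 - l) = l^2*(l - 5)*(l - 2)*(l + 3)*(l - 1)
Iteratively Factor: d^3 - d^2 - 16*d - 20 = (d + 2)*(d^2 - 3*d - 10) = (d - 5)*(d + 2)*(d + 2)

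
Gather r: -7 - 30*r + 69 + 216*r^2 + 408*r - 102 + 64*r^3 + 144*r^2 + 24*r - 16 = 64*r^3 + 360*r^2 + 402*r - 56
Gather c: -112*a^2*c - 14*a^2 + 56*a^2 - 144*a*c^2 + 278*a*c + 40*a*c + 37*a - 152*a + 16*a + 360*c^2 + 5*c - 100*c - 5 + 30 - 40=42*a^2 - 99*a + c^2*(360 - 144*a) + c*(-112*a^2 + 318*a - 95) - 15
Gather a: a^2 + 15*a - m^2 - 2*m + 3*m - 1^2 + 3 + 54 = a^2 + 15*a - m^2 + m + 56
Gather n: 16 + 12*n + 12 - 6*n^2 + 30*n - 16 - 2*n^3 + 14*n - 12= -2*n^3 - 6*n^2 + 56*n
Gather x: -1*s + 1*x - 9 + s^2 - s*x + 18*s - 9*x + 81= s^2 + 17*s + x*(-s - 8) + 72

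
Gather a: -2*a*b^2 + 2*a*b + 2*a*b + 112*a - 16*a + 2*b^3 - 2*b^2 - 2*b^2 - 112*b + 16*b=a*(-2*b^2 + 4*b + 96) + 2*b^3 - 4*b^2 - 96*b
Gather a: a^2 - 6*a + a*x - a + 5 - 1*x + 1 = a^2 + a*(x - 7) - x + 6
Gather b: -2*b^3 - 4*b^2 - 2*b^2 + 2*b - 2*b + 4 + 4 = -2*b^3 - 6*b^2 + 8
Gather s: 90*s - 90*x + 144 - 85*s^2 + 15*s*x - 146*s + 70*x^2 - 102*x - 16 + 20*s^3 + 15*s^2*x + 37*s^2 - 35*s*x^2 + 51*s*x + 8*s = 20*s^3 + s^2*(15*x - 48) + s*(-35*x^2 + 66*x - 48) + 70*x^2 - 192*x + 128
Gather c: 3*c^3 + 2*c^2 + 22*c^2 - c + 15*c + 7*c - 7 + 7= 3*c^3 + 24*c^2 + 21*c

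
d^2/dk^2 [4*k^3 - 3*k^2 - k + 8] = 24*k - 6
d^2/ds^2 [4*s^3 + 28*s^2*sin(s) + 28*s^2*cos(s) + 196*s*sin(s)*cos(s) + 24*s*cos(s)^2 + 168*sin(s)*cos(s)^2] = -28*sqrt(2)*s^2*sin(s + pi/4) - 392*s*sin(2*s) - 48*s*cos(2*s) + 112*sqrt(2)*s*cos(s + pi/4) + 24*s + 14*sin(s) - 48*sin(2*s) - 378*sin(3*s) + 56*cos(s) + 392*cos(2*s)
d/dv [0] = 0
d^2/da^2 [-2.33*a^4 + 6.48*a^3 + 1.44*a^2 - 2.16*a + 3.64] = -27.96*a^2 + 38.88*a + 2.88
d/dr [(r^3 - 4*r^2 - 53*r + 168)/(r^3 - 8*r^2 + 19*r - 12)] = 4*(-r^2 + 30*r - 71)/(r^4 - 10*r^3 + 33*r^2 - 40*r + 16)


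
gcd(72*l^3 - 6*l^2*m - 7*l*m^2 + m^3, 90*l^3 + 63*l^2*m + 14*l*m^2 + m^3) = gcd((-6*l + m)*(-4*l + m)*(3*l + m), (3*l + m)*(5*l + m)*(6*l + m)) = 3*l + m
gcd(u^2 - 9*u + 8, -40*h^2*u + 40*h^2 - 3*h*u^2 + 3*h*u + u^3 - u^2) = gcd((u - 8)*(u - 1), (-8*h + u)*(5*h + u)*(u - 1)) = u - 1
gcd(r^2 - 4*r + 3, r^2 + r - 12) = r - 3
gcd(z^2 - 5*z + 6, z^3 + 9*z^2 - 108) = z - 3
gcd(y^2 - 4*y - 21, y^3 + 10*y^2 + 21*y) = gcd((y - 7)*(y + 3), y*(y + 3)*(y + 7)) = y + 3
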